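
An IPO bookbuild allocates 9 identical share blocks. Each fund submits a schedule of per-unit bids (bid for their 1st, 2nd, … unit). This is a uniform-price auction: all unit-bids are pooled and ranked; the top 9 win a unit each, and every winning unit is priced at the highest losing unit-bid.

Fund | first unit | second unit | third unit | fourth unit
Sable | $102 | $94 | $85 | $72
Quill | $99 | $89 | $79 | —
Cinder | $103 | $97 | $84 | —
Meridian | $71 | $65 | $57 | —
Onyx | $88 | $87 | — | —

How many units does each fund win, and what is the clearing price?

Merging the schedules and taking the best 9: 103 (Cinder-1), 102 (Sable-1), 99 (Quill-1), 97 (Cinder-2), 94 (Sable-2), 89 (Quill-2), 88 (Onyx-1), 87 (Onyx-2), 85 (Sable-3)
The (k+1)-th unit-bid is $84.
Allocation: Cinder 2, Onyx 2, Quill 2, Sable 3.

Cinder 2, Onyx 2, Quill 2, Sable 3; clearing price $84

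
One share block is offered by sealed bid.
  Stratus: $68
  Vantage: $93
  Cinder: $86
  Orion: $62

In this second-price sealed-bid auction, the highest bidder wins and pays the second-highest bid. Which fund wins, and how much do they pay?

Vantage pays $86

Bids in order: 93 (Vantage) > 86 (Cinder) > 68 (Stratus) > 62 (Orion)
Second-price: Vantage pays Cinder's bid of $86.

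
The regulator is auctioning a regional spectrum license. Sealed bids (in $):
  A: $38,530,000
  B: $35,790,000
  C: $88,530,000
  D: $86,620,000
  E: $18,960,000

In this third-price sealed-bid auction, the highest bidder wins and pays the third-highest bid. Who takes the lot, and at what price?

C pays $38,530,000

Sorting bids: 88,530,000 (C) > 86,620,000 (D) > 38,530,000 (A) > 35,790,000 (B) > 18,960,000 (E)
C is highest; pays the third-highest bid, $38,530,000.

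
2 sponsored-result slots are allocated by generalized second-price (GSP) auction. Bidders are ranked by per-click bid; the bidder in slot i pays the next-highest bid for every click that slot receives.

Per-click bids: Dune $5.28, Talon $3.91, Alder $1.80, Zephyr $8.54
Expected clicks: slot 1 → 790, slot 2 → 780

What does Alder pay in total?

Alder pays $0.00

Per-click bids in order: $8.54 (Zephyr) > $5.28 (Dune) > $3.91 (Talon) > …
Alder ranks below slot 2 → no slot, pays nothing.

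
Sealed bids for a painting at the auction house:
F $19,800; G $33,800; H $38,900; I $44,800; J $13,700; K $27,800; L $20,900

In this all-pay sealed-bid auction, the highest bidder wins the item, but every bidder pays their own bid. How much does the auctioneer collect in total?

Bids ranked: 44,800 (I) > 38,900 (H) > 33,800 (G) > 27,800 (K) > 20,900 (L) > 19,800 (F) > …
I wins with the top bid; all bids are sunk regardless.
Every bidder forfeits their bid regardless of winning.
Revenue = 19,800 + 33,800 + 38,900 + 44,800 + 13,700 + 27,800 + 20,900 = $199,700.

Total revenue: $199,700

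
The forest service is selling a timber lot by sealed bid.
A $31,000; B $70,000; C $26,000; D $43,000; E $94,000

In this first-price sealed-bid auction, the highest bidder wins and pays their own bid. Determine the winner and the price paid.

First-price sealed-bid auction: the highest bidder wins and pays their own bid.
Bids ranked: 94,000 (E) > 70,000 (B) > 43,000 (D) > 31,000 (A) > 26,000 (C)
E has the highest bid and pays exactly that: $94,000.

E pays $94,000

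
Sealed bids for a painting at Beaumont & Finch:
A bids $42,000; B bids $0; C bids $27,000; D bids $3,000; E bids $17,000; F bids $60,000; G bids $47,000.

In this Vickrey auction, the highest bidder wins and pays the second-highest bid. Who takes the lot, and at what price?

Bids in order: 60,000 (F) > 47,000 (G) > 42,000 (A) > 27,000 (C) > 17,000 (E) > 3,000 (D) > …
Second-price: F pays G's bid of $47,000.

F pays $47,000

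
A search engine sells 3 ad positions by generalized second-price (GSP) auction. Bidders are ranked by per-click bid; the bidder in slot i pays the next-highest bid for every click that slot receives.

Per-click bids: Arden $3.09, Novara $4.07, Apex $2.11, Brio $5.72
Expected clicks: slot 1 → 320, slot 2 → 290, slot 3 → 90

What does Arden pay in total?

Sorting advertisers: $5.72 (Brio) > $4.07 (Novara) > $3.09 (Arden) > $2.11 (Apex)
Arden holds slot 3 → pays next bid $2.11 × 90 clicks = $189.90.

Arden pays $189.90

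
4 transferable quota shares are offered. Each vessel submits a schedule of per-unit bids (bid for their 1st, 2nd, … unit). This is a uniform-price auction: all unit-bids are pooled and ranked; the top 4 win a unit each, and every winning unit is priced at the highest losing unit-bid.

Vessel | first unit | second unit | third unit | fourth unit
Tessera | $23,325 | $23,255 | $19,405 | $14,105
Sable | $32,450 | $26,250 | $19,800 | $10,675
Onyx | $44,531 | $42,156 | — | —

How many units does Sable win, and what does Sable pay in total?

Sable: 2 units, pays $46,650

Pooled unit-bids ranked (top 4): 44,531 (Onyx-1), 42,156 (Onyx-2), 32,450 (Sable-1), 26,250 (Sable-2)
First bid not allocated: $23,325.
Sable wins 2 unit(s) at $23,325 each.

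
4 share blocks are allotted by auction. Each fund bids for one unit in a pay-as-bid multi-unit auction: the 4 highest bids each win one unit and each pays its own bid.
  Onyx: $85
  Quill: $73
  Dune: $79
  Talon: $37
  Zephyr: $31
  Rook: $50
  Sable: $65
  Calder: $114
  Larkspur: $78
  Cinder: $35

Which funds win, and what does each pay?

Calder $114, Onyx $85, Dune $79, Larkspur $78

Sorting: 114 (Calder), 85 (Onyx), 79 (Dune), 78 (Larkspur), 73 (Quill), 65 (Sable), …
The 4 highest are Calder, Onyx, Dune, Larkspur.
Each winner pays its own bid: Calder $114, Onyx $85, Dune $79, Larkspur $78.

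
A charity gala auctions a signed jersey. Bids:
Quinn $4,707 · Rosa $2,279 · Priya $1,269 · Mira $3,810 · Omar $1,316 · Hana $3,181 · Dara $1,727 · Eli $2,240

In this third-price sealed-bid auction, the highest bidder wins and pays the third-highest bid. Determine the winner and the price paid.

Quinn pays $3,181

Third-price sealed-bid auction: the highest bidder wins and pays the third-highest bid.
Sorting bids: 4,707 (Quinn) > 3,810 (Mira) > 3,181 (Hana) > 2,279 (Rosa) > 2,240 (Eli) > 1,727 (Dara) > …
Quinn wins; payment is bid #3 in the ranking = $3,181.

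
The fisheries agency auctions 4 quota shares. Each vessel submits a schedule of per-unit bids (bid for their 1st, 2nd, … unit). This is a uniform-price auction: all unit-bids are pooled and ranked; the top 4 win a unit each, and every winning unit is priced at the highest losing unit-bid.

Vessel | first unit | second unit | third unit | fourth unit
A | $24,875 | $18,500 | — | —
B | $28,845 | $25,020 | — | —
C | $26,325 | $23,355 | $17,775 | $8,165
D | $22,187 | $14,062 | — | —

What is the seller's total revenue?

Pooled unit-bids ranked (top 4): 28,845 (B-1), 26,325 (C-1), 25,020 (B-2), 24,875 (A-1)
The (k+1)-th unit-bid is $23,355.
Allocation: A 1, B 2, C 1. Every unit priced at $23,355.
Revenue = 4 × 23,355 = $93,420.

Total revenue: $93,420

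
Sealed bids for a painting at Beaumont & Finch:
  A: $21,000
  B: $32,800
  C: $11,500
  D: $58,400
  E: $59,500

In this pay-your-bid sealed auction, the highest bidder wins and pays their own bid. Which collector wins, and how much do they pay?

Rule: the highest bidder wins and pays their own bid.
Bids ranked: 59,500 (E) > 58,400 (D) > 32,800 (B) > 21,000 (A) > 11,500 (C)
First-price: E pays what they bid, $59,500.

E pays $59,500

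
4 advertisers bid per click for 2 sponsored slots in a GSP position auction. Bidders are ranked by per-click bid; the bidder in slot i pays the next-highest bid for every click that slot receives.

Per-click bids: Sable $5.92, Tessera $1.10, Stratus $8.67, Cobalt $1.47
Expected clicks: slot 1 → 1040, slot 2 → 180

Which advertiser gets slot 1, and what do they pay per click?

Stratus; $5.92 per click

Sorting advertisers: $8.67 (Stratus) > $5.92 (Sable) > $1.47 (Cobalt) > …
Slot 1 goes to the first-ranked bidder, Stratus, who pays the next bid down: $5.92/click.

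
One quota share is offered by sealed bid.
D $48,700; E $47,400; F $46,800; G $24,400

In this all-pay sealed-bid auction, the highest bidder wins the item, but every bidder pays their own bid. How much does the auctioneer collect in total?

Total revenue: $167,300

Bids ranked: 48,700 (D) > 47,400 (E) > 46,800 (F) > 24,400 (G)
D wins with the top bid; all bids are sunk regardless.
Every bidder forfeits their bid regardless of winning.
Revenue = 48,700 + 47,400 + 46,800 + 24,400 = $167,300.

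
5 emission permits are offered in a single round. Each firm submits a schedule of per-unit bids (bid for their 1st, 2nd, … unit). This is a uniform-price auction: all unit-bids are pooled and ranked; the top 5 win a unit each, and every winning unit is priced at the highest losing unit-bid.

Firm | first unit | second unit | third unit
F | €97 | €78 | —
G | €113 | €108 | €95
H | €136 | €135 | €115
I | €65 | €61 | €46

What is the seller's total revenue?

Total revenue: €485

Merging the schedules and taking the best 5: 136 (H-1), 135 (H-2), 115 (H-3), 113 (G-1), 108 (G-2)
First bid not allocated: €97.
Allocation: G 2, H 3. Every unit priced at €97.
Revenue = 5 × 97 = €485.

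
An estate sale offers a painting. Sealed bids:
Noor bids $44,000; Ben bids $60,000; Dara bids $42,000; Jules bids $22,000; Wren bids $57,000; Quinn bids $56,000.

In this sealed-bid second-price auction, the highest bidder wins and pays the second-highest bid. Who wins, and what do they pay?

Sorting bids: 60,000 (Ben) > 57,000 (Wren) > 56,000 (Quinn) > 44,000 (Noor) > 42,000 (Dara) > 22,000 (Jules)
Ben wins with the highest bid; price is set by the runner-up at $57,000.

Ben pays $57,000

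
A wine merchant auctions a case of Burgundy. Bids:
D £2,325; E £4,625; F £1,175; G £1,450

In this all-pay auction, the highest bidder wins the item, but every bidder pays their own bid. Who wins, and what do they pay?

Sorting bids: 4,625 (E) > 2,325 (D) > 1,450 (G) > 1,175 (F)
E is highest and takes the item; every bidder forfeits their bid.

E pays £4,625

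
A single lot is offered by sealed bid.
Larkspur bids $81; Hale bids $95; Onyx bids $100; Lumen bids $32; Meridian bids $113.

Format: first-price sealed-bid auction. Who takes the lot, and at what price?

Meridian pays $113

First-price sealed-bid auction: the highest bidder wins and pays their own bid.
Sorting bids: 113 (Meridian) > 100 (Onyx) > 95 (Hale) > 81 (Larkspur) > 32 (Lumen)
Meridian is highest → pays own bid, $113.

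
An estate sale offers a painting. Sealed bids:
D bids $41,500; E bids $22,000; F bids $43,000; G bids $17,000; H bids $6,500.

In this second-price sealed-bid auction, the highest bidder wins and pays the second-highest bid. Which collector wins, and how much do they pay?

Rule: the highest bidder wins and pays the second-highest bid.
Bids ranked: 43,000 (F) > 41,500 (D) > 22,000 (E) > 17,000 (G) > 6,500 (H)
F is highest; pays the second-highest bid, $41,500.

F pays $41,500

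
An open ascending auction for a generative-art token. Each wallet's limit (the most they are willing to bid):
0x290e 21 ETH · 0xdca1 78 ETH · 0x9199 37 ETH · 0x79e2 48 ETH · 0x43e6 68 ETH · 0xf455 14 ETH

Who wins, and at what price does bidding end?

0xdca1 wins at 68 ETH

Sorting limits: 78 (0xdca1) > 68 (0x43e6) > 48 (0x79e2) > 37 (0x9199) > 21 (0x290e) > 14 (0xf455)
0x43e6 is the last rival to drop out, at 68 ETH; 0xdca1 remains and wins at that price.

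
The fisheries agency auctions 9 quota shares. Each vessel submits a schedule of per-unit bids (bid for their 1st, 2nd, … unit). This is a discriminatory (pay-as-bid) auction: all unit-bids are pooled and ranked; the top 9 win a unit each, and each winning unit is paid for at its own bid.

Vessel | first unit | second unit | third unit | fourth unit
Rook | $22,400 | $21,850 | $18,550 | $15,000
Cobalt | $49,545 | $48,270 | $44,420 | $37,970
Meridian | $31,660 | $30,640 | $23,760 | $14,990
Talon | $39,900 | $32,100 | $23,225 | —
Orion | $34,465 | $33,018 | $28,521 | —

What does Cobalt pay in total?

Pooled unit-bids ranked (top 9): 49,545 (Cobalt-1), 48,270 (Cobalt-2), 44,420 (Cobalt-3), 39,900 (Talon-1), 37,970 (Cobalt-4), 34,465 (Orion-1), 33,018 (Orion-2), 32,100 (Talon-2), 31,660 (Meridian-1)
Next rejected bid: $30,640 (not a price — pay-as-bid).
Cobalt's winning unit-bids: 49,545 + 48,270 + 44,420 + 37,970 = $180,205.

Cobalt pays $180,205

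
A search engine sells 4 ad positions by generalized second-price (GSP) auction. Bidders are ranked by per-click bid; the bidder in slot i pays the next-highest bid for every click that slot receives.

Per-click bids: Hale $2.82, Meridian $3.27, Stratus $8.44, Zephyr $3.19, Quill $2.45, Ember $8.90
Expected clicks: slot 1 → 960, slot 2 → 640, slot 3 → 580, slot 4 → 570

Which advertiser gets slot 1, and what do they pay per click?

Ember; $8.44 per click

Sorting advertisers: $8.90 (Ember) > $8.44 (Stratus) > $3.27 (Meridian) > $3.19 (Zephyr) > $2.82 (Hale) > …
Slot 1 goes to the first-ranked bidder, Ember, who pays the next bid down: $8.44/click.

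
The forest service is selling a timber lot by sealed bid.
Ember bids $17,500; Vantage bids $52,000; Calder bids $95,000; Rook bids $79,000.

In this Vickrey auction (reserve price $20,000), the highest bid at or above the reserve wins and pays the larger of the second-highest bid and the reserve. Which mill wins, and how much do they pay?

Calder pays $79,000

Bids ranked: 95,000 (Calder) > 79,000 (Rook) > 52,000 (Vantage) > 17,500 (Ember)
Highest eligible bid: Calder at $95,000.
Second-highest bid $79,000 exceeds the reserve $20,000 → payment $79,000.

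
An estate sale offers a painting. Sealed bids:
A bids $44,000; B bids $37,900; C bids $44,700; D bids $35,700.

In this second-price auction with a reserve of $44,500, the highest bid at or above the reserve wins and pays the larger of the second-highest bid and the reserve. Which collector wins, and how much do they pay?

Rule: the highest bid at or above the reserve wins and pays the larger of the second-highest bid and the reserve.
Sorting bids: 44,700 (C) > 44,000 (A) > 37,900 (B) > 35,700 (D)
Highest eligible bid: C at $44,700.
Second-highest bid $44,000 is below the reserve $44,500, so the reserve binds → payment $44,500.

C pays $44,500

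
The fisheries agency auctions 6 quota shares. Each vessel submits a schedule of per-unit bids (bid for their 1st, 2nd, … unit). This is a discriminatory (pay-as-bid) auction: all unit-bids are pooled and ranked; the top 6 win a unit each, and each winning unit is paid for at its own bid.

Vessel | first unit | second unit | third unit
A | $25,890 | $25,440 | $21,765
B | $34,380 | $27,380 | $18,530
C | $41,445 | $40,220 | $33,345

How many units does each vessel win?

Merging the schedules and taking the best 6: 41,445 (C-1), 40,220 (C-2), 34,380 (B-1), 33,345 (C-3), 27,380 (B-2), 25,890 (A-1)
Next rejected bid: $25,440 (not a price — pay-as-bid).
Allocation: A 1, B 2, C 3.

A 1, B 2, C 3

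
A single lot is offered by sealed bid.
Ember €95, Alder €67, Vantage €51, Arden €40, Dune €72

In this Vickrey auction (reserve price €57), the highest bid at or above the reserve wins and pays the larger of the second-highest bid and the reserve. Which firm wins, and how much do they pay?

Bids in order: 95 (Ember) > 72 (Dune) > 67 (Alder) > 51 (Vantage) > 40 (Arden)
Highest eligible bid: Ember at €95.
Second-highest bid €72 exceeds the reserve €57 → payment €72.

Ember pays €72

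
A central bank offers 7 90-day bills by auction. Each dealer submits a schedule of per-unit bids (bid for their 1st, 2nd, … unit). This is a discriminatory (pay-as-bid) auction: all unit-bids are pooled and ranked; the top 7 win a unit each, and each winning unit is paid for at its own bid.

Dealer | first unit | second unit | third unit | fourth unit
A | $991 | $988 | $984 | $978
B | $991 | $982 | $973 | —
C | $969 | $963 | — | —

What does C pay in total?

C pays $0

All unit-bids, highest first — top 7: 991 (A-1), 991 (B-1), 988 (A-2), 984 (A-3), 982 (B-2), 978 (A-4), 973 (B-3)
Next rejected bid: $969 (not a price — pay-as-bid).
C wins no units.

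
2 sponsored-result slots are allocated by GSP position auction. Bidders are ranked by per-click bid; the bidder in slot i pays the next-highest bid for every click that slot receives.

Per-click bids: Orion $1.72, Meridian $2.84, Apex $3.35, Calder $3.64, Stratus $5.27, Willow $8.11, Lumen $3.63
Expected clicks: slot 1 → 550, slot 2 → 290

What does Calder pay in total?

Calder pays $0.00

Ranked by bid: $8.11 (Willow) > $5.27 (Stratus) > $3.64 (Calder) > …
Calder ranks below slot 2 → no slot, pays nothing.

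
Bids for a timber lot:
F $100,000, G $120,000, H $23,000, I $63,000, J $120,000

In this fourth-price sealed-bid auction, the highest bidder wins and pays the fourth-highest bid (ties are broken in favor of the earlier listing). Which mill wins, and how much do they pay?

Bids in order: 120,000 (G) > 120,000 (J) > 100,000 (F) > 63,000 (I) > 23,000 (H)
G and J tie at $120,000; tie-break gives it to G.
G is highest; pays the fourth-highest bid, $63,000.

G pays $63,000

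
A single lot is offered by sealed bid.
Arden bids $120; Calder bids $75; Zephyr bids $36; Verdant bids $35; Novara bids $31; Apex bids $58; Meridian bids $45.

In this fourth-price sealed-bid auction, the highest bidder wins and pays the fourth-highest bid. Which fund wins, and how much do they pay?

Bids in order: 120 (Arden) > 75 (Calder) > 58 (Apex) > 45 (Meridian) > 36 (Zephyr) > 35 (Verdant) > …
Arden wins; payment is bid #4 in the ranking = $45.

Arden pays $45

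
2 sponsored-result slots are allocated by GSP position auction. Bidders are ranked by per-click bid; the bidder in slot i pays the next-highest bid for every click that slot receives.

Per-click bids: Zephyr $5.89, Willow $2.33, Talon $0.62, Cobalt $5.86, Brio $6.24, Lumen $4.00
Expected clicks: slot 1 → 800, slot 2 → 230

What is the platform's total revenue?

Total revenue: $6059.80

Ranked by bid: $6.24 (Brio) > $5.89 (Zephyr) > $5.86 (Cobalt) > …
Slot 1: Brio pays $5.89 × 800 = $4712.00
Slot 2: Zephyr pays $5.86 × 230 = $1347.80
Total = $6059.80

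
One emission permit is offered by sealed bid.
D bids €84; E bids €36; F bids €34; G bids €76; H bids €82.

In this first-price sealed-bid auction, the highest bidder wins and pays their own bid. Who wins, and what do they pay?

Bids in order: 84 (D) > 82 (H) > 76 (G) > 36 (E) > 34 (F)
D is highest → pays own bid, €84.

D pays €84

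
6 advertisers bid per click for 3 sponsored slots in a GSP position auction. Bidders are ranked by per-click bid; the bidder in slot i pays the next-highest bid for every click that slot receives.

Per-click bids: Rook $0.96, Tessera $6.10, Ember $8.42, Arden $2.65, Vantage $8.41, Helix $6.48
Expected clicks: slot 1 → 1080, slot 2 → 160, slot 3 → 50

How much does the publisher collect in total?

Sorting advertisers: $8.42 (Ember) > $8.41 (Vantage) > $6.48 (Helix) > $6.10 (Tessera) > …
Slot 1: Ember pays $8.41 × 1080 = $9082.80
Slot 2: Vantage pays $6.48 × 160 = $1036.80
Slot 3: Helix pays $6.10 × 50 = $305.00
Total = $10424.60

Total revenue: $10424.60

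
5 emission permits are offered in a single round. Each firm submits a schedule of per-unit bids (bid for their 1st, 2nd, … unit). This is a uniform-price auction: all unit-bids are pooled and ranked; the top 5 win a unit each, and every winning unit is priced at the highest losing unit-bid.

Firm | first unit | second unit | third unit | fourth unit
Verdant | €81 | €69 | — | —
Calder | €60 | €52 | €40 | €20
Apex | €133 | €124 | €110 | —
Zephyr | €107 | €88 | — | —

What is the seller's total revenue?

Merging the schedules and taking the best 5: 133 (Apex-1), 124 (Apex-2), 110 (Apex-3), 107 (Zephyr-1), 88 (Zephyr-2)
First bid not allocated: €81.
Allocation: Apex 3, Zephyr 2. Every unit priced at €81.
Revenue = 5 × 81 = €405.

Total revenue: €405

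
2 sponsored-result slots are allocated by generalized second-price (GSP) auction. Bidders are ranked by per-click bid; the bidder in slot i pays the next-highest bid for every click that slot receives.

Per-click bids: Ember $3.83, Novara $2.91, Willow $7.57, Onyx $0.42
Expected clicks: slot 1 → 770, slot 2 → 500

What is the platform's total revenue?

Ranked by bid: $7.57 (Willow) > $3.83 (Ember) > $2.91 (Novara) > …
Slot 1: Willow pays $3.83 × 770 = $2949.10
Slot 2: Ember pays $2.91 × 500 = $1455.00
Total = $4404.10

Total revenue: $4404.10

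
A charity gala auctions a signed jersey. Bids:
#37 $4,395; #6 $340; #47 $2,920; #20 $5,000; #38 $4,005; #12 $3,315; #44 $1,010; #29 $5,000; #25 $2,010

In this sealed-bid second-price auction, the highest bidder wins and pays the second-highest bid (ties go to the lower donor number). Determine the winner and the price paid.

Bids ranked: 5,000 (#20) > 5,000 (#29) > 4,395 (#37) > 4,005 (#38) > 3,315 (#12) > 2,920 (#47) > …
#20 and #29 tie at $5,000; tie-break gives it to #20.
Second-price: #20 pays #29's bid of $5,000.

#20 pays $5,000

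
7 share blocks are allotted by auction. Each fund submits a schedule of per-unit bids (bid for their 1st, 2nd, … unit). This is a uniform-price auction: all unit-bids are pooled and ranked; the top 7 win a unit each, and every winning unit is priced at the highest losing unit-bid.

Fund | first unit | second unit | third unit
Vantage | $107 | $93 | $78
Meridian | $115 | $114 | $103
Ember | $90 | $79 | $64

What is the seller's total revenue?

Merging the schedules and taking the best 7: 115 (Meridian-1), 114 (Meridian-2), 107 (Vantage-1), 103 (Meridian-3), 93 (Vantage-2), 90 (Ember-1), 79 (Ember-2)
Highest rejected unit-bid = $78.
Allocation: Ember 2, Meridian 3, Vantage 2. Every unit priced at $78.
Revenue = 7 × 78 = $546.

Total revenue: $546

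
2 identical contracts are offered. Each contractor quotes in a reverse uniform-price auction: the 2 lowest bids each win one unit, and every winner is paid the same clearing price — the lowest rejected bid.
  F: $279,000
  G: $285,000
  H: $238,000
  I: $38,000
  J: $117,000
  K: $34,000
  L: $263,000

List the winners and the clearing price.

Ordering the bids: 34,000 (K), 38,000 (I), 117,000 (J), 238,000 (H), …
Winners (2 units): K, I.
Clearing price = lowest rejected bid = $117,000.

K, I; each is paid $117,000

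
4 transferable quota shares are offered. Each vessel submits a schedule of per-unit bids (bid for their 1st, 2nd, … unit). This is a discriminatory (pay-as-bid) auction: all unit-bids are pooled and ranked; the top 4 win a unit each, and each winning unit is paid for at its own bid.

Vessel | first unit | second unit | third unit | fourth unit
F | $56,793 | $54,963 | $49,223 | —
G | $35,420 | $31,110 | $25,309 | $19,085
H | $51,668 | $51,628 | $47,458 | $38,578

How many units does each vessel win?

All unit-bids, highest first — top 4: 56,793 (F-1), 54,963 (F-2), 51,668 (H-1), 51,628 (H-2)
Next rejected bid: $49,223 (not a price — pay-as-bid).
Allocation: F 2, H 2.

F 2, H 2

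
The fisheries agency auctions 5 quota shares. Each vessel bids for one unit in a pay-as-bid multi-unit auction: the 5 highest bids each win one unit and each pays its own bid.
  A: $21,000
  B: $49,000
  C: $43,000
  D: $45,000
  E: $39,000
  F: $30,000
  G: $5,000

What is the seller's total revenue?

Sorting: 49,000 (B), 45,000 (D), 43,000 (C), 39,000 (E), 30,000 (F), 21,000 (A), 5,000 (G)
The 5 highest are B, D, C, E, F.
Total revenue = 49,000 + 45,000 + 43,000 + 39,000 + 30,000 = $206,000.

Total revenue: $206,000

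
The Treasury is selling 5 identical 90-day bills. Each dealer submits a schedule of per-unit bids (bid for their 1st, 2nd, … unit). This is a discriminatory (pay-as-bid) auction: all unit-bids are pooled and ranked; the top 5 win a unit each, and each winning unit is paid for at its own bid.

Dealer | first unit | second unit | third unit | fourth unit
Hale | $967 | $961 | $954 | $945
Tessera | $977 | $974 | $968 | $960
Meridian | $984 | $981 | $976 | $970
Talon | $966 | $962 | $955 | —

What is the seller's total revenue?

All unit-bids, highest first — top 5: 984 (Meridian-1), 981 (Meridian-2), 977 (Tessera-1), 976 (Meridian-3), 974 (Tessera-2)
Next rejected bid: $970 (not a price — pay-as-bid).
Each winning unit pays its own bid.
Revenue = 984 + 981 + 977 + 976 + 974 = $4,892.

Total revenue: $4,892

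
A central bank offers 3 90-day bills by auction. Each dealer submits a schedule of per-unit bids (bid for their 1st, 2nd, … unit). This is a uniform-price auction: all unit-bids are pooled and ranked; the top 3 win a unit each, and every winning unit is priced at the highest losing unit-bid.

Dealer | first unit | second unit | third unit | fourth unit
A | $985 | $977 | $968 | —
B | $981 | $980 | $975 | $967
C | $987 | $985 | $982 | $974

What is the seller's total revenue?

Total revenue: $2,946

Pooled unit-bids ranked (top 3): 987 (C-1), 985 (A-1), 985 (C-2)
Highest rejected unit-bid = $982.
Allocation: A 1, C 2. Every unit priced at $982.
Revenue = 3 × 982 = $2,946.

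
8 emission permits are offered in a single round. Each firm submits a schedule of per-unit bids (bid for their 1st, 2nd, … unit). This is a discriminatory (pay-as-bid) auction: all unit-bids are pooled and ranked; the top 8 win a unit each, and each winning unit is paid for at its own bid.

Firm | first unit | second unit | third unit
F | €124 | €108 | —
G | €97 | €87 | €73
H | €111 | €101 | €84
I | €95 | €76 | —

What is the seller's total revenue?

All unit-bids, highest first — top 8: 124 (F-1), 111 (H-1), 108 (F-2), 101 (H-2), 97 (G-1), 95 (I-1), 87 (G-2), 84 (H-3)
Next rejected bid: €76 (not a price — pay-as-bid).
Each winning unit pays its own bid.
Revenue = 124 + 111 + 108 + 101 + 97 + 95 + 87 + 84 = €807.

Total revenue: €807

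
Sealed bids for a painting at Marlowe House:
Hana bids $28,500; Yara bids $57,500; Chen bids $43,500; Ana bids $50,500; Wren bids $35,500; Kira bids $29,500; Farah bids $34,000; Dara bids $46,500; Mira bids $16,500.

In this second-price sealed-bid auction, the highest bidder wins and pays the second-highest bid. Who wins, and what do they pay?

Second-price sealed-bid auction: the highest bidder wins and pays the second-highest bid.
Bids in order: 57,500 (Yara) > 50,500 (Ana) > 46,500 (Dara) > 43,500 (Chen) > 35,500 (Wren) > 34,000 (Farah) > …
Second-price: Yara pays Ana's bid of $50,500.

Yara pays $50,500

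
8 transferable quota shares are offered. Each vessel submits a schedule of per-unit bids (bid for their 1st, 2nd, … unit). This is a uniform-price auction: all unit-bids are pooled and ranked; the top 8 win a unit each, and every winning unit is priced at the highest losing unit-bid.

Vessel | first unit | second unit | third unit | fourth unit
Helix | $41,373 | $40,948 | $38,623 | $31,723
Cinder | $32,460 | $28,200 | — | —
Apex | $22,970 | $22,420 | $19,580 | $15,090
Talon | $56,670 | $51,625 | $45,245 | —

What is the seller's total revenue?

Total revenue: $225,600

Pooled unit-bids ranked (top 8): 56,670 (Talon-1), 51,625 (Talon-2), 45,245 (Talon-3), 41,373 (Helix-1), 40,948 (Helix-2), 38,623 (Helix-3), 32,460 (Cinder-1), 31,723 (Helix-4)
Highest rejected unit-bid = $28,200.
Allocation: Cinder 1, Helix 4, Talon 3. Every unit priced at $28,200.
Revenue = 8 × 28,200 = $225,600.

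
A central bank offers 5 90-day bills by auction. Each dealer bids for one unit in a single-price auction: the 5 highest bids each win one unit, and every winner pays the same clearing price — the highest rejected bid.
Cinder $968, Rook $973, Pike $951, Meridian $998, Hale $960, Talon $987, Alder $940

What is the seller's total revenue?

Total revenue: $4,755

Sorting: 998 (Meridian), 987 (Talon), 973 (Rook), 968 (Cinder), 960 (Hale), 951 (Pike), 940 (Alder)
Top 5: Meridian, Talon, Rook, Cinder, Hale.
First losing bid is Pike's $951, which sets the uniform price.
Total revenue = 5 × $951 = $4,755.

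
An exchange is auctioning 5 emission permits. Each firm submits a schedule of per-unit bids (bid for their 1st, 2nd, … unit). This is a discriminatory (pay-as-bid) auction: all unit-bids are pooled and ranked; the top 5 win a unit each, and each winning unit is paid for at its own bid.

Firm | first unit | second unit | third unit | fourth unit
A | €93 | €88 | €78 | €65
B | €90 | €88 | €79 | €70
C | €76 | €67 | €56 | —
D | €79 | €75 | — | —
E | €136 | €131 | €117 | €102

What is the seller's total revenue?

Pooled unit-bids ranked (top 5): 136 (E-1), 131 (E-2), 117 (E-3), 102 (E-4), 93 (A-1)
Next rejected bid: €90 (not a price — pay-as-bid).
Each winning unit pays its own bid.
Revenue = 136 + 131 + 117 + 102 + 93 = €579.

Total revenue: €579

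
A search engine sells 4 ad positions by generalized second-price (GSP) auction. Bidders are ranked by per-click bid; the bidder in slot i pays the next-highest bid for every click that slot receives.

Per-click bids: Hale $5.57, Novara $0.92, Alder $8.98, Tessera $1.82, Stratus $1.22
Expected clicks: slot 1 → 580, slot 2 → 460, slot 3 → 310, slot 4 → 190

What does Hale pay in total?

Hale pays $837.20

Ranked by bid: $8.98 (Alder) > $5.57 (Hale) > $1.82 (Tessera) > $1.22 (Stratus) > $0.92 (Novara)
Hale holds slot 2 → pays next bid $1.82 × 460 clicks = $837.20.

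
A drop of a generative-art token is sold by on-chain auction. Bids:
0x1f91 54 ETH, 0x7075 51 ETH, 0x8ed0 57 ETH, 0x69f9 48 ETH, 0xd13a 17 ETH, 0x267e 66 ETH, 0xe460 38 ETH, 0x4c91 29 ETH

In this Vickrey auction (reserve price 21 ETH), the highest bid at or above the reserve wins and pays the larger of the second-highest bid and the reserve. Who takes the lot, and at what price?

0x267e pays 57 ETH

Sorting bids: 66 (0x267e) > 57 (0x8ed0) > 54 (0x1f91) > 51 (0x7075) > 48 (0x69f9) > 38 (0xe460) > …
0x267e has the top bid at or above the reserve (66 ETH).
Second-highest bid 57 ETH exceeds the reserve 21 ETH → payment 57 ETH.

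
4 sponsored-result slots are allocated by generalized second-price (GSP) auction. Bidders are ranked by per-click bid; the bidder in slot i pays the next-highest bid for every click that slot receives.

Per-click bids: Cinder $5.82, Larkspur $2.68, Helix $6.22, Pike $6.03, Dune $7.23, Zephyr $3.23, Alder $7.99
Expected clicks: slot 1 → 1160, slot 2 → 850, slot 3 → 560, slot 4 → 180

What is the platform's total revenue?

Per-click bids in order: $7.99 (Alder) > $7.23 (Dune) > $6.22 (Helix) > $6.03 (Pike) > $5.82 (Cinder) > …
Slot 1: Alder pays $7.23 × 1160 = $8386.80
Slot 2: Dune pays $6.22 × 850 = $5287.00
Slot 3: Helix pays $6.03 × 560 = $3376.80
Slot 4: Pike pays $5.82 × 180 = $1047.60
Total = $18098.20

Total revenue: $18098.20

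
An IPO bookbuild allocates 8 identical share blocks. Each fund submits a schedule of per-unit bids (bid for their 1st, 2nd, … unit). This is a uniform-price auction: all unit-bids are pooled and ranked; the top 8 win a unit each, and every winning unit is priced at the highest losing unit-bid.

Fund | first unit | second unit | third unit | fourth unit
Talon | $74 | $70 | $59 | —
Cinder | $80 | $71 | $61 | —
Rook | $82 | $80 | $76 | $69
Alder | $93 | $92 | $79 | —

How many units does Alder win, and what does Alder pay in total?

Pooled unit-bids ranked (top 8): 93 (Alder-1), 92 (Alder-2), 82 (Rook-1), 80 (Cinder-1), 80 (Rook-2), 79 (Alder-3), 76 (Rook-3), 74 (Talon-1)
First bid not allocated: $71.
Alder wins 3 unit(s) at $71 each.

Alder: 3 units, pays $213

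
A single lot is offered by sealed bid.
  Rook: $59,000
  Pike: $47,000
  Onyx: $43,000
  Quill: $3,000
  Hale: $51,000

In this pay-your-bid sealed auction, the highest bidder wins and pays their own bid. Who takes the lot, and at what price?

Rook pays $59,000

Rule: the highest bidder wins and pays their own bid.
Bids ranked: 59,000 (Rook) > 51,000 (Hale) > 47,000 (Pike) > 43,000 (Onyx) > 3,000 (Quill)
Rook has the highest bid and pays exactly that: $59,000.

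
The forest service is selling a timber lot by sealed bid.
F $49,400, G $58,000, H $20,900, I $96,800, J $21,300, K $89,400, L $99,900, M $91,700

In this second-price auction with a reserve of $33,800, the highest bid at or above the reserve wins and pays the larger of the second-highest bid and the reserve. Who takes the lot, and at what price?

Second-price auction with a reserve of $33,800: the highest bid at or above the reserve wins and pays the larger of the second-highest bid and the reserve.
Sorting bids: 99,900 (L) > 96,800 (I) > 91,700 (M) > 89,400 (K) > 58,000 (G) > 49,400 (F) > …
Highest eligible bid: L at $99,900.
max(second-highest $96,800, reserve $33,800) = $96,800; the reserve does not bind.

L pays $96,800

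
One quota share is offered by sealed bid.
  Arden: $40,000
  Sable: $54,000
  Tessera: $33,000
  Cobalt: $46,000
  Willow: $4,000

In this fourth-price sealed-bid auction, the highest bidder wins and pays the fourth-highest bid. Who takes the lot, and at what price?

Sable pays $33,000

Sorting bids: 54,000 (Sable) > 46,000 (Cobalt) > 40,000 (Arden) > 33,000 (Tessera) > 4,000 (Willow)
Sable is highest; pays the fourth-highest bid, $33,000.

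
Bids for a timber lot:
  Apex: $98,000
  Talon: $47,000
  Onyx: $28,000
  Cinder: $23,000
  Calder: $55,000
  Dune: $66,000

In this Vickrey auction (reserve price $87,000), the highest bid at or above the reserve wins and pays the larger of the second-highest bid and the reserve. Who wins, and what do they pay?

Bids ranked: 98,000 (Apex) > 66,000 (Dune) > 55,000 (Calder) > 47,000 (Talon) > 28,000 (Onyx) > 23,000 (Cinder)
Apex has the top bid at or above the reserve ($98,000).
max(second-highest $66,000, reserve $87,000) = $87,000.

Apex pays $87,000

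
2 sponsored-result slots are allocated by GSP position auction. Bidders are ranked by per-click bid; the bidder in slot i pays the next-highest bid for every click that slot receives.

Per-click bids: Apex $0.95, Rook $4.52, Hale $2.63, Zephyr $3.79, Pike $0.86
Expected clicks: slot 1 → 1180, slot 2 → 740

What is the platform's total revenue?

Ranked by bid: $4.52 (Rook) > $3.79 (Zephyr) > $2.63 (Hale) > …
Slot 1: Rook pays $3.79 × 1180 = $4472.20
Slot 2: Zephyr pays $2.63 × 740 = $1946.20
Total = $6418.40

Total revenue: $6418.40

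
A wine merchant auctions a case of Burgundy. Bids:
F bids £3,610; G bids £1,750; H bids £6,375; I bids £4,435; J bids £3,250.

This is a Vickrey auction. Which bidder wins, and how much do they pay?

Bids in order: 6,375 (H) > 4,435 (I) > 3,610 (F) > 3,250 (J) > 1,750 (G)
H is highest; pays the second-highest bid, £4,435.

H pays £4,435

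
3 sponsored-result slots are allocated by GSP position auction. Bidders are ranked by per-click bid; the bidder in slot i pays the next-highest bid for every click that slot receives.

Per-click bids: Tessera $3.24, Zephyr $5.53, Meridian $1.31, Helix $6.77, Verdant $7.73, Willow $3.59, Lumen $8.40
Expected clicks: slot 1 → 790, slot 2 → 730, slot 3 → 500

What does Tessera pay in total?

Per-click bids in order: $8.40 (Lumen) > $7.73 (Verdant) > $6.77 (Helix) > $5.53 (Zephyr) > …
Tessera ranks below slot 3 → no slot, pays nothing.

Tessera pays $0.00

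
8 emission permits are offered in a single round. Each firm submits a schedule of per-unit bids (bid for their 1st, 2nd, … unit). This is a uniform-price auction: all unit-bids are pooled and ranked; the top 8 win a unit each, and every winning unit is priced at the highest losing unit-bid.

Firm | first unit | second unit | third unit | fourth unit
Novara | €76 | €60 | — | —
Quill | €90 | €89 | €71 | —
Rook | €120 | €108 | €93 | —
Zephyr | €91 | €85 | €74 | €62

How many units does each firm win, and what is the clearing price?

Novara 1, Quill 2, Rook 3, Zephyr 2; clearing price €74

Merging the schedules and taking the best 8: 120 (Rook-1), 108 (Rook-2), 93 (Rook-3), 91 (Zephyr-1), 90 (Quill-1), 89 (Quill-2), 85 (Zephyr-2), 76 (Novara-1)
First bid not allocated: €74.
Allocation: Novara 1, Quill 2, Rook 3, Zephyr 2.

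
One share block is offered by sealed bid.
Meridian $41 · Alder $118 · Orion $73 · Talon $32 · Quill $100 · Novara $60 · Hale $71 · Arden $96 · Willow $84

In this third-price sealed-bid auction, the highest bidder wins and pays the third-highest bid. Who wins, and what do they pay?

Sorting bids: 118 (Alder) > 100 (Quill) > 96 (Arden) > 84 (Willow) > 73 (Orion) > 71 (Hale) > …
Alder wins; payment is bid #3 in the ranking = $96.

Alder pays $96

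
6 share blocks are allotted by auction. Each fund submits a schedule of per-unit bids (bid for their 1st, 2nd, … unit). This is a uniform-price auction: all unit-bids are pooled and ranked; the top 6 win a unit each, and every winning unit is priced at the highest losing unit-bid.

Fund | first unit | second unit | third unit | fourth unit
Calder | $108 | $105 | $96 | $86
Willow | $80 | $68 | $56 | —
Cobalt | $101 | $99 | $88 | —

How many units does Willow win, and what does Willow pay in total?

Pooled unit-bids ranked (top 6): 108 (Calder-1), 105 (Calder-2), 101 (Cobalt-1), 99 (Cobalt-2), 96 (Calder-3), 88 (Cobalt-3)
The (k+1)-th unit-bid is $86.
Willow wins 0 unit(s) at $86 each.

Willow: 0 units, pays $0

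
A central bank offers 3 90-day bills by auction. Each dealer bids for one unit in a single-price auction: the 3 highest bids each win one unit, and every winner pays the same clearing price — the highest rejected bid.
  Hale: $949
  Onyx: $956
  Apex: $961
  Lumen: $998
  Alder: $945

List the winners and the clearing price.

Bids ranked high→low: 998 (Lumen), 961 (Apex), 956 (Onyx), 949 (Hale), 945 (Alder)
Top 3: Lumen, Apex, Onyx.
Highest unsuccessful bid: $949 → clearing price.

Lumen, Apex, Onyx; each pays $949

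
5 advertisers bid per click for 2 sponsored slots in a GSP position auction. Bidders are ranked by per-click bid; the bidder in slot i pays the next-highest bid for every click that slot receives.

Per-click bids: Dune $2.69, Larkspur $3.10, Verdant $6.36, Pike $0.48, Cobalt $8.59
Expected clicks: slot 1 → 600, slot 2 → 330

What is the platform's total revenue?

Total revenue: $4839.00

Ranked by bid: $8.59 (Cobalt) > $6.36 (Verdant) > $3.10 (Larkspur) > …
Slot 1: Cobalt pays $6.36 × 600 = $3816.00
Slot 2: Verdant pays $3.10 × 330 = $1023.00
Total = $4839.00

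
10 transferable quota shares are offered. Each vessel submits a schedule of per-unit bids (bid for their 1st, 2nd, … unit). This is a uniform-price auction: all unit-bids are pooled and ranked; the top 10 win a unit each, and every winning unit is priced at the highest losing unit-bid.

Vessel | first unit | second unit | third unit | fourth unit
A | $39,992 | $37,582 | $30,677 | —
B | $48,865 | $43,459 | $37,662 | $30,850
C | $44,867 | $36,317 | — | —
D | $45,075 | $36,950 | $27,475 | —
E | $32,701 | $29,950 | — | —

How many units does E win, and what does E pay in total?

Pooled unit-bids ranked (top 10): 48,865 (B-1), 45,075 (D-1), 44,867 (C-1), 43,459 (B-2), 39,992 (A-1), 37,662 (B-3), 37,582 (A-2), 36,950 (D-2), 36,317 (C-2), 32,701 (E-1)
First bid not allocated: $30,850.
E wins 1 unit(s) at $30,850 each.

E: 1 unit, pays $30,850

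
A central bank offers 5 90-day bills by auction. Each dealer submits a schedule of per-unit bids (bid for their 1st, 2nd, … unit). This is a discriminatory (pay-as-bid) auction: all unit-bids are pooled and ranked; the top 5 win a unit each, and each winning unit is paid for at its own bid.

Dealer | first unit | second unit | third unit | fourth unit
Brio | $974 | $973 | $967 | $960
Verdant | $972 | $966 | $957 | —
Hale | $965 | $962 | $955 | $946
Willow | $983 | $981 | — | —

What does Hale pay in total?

Hale pays $0

All unit-bids, highest first — top 5: 983 (Willow-1), 981 (Willow-2), 974 (Brio-1), 973 (Brio-2), 972 (Verdant-1)
Next rejected bid: $967 (not a price — pay-as-bid).
Hale wins no units.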